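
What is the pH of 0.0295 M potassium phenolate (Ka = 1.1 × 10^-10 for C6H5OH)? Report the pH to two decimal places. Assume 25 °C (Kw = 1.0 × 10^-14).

C6H5O- is the conjugate base of the weak acid C6H5OH.
Kb = Kw/Ka = 1.0×10^-14 / 1.1 × 10^-10 = 9.09 × 10^-5
Kb = [OH-]²/(0.0295 − [OH-]) = 9.09 × 10^-5
The 5% rule fails; solving [OH-]² + Kb·[OH-] − Kb·C₀ = 0 exactly:
[OH-] = [−9.09e-05 + √(9.09e-05² + 1.07e-05)]/2 = 1.59 × 10^-3 M
pOH = −log(1.59 × 10^-3) = 2.80; pH = 14.00 − 2.80 = 11.20

pH = 11.20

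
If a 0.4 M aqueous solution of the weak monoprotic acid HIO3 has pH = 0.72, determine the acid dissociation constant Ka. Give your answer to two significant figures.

[H+] = 10^(-0.72) = 1.91 × 10^-1 M
At equilibrium [HA] = 0.4 − 1.91 × 10^-1 = 2.09 × 10^-1 M
Ka = [H+][A-]/[HA] = (1.91 × 10^-1)² / 2.09 × 10^-1 = 1.7 × 10^-1

Ka = 1.7 × 10^-1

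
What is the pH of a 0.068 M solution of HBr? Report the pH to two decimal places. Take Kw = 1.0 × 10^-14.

pH = 1.17

HBr is a strong acid and dissociates completely, so [H+] = 0.068 M.
pH = -log(0.068) = 1.17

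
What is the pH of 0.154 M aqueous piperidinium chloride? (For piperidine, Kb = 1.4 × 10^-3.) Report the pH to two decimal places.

C5H10NH2+ is the conjugate acid of the weak base C5H10NH.
Ka = Kw/Kb = 1.0×10^-14 / 1.4 × 10^-3 = 7.14 × 10^-12
Ka = [H+]²/(0.154 − [H+]) = 7.14 × 10^-12
Since Ka ≪ C₀, [H+] ≈ √(Ka·C₀) = 1.05 × 10^-6 M.
Check: 0.00068% ionized — well under 5%, approximation valid.
pH = −log[H+] = −log(1.05 × 10^-6) = 5.98

pH = 5.98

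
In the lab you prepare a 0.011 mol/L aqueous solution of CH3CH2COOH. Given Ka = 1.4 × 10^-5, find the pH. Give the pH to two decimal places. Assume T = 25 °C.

CH3CH2COOH ⇌ CH3CH2COO- + H+
Ka = x²/(0.011 − x) = 1.4 × 10^-5
Neglecting x in the denominator: x = √(1.4 × 10^-5 × 0.011) = 3.92 × 10^-4 M
(x/C₀ = 3.6% < 5%, so the approximation holds.)
pH = −log[H+] = −log(3.92 × 10^-4) = 3.41

pH = 3.41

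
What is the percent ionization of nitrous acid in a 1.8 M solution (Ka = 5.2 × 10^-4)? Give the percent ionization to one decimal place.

HNO2 ⇌ NO2- + H+; let x = [H+] at equilibrium.
x ≈ √(Ka·C₀) = √(5.2 × 10^-4 × 1.8) = 3.06 × 10^-2 M
Fraction ionized = 3.06 × 10^-2 / 1.8 = 0.0170 → 1.7%

1.7%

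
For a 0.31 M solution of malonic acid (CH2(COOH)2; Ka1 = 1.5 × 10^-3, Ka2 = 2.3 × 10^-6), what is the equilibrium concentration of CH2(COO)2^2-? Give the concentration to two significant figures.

2.3 × 10^-6 M

First ionization gives [H+] ≈ [CH2(COOH)COO-] = 2.08 × 10^-2 M.
Second step: Ka2 = [H+][CH2(COO)2^2-]/[CH2(COOH)COO-] ≈ [CH2(COO)2^2-] (since [H+] ≈ [CH2(COOH)COO-]).
So [CH2(COO)2^2-] ≈ Ka2.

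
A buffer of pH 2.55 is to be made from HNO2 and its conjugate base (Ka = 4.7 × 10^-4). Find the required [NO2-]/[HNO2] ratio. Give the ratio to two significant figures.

pKa = -log(4.7 × 10^-4) = 3.328
pH = pKa + log(r) ⇒ log(r) = 2.55 − 3.328 = -0.778
r = [NO2-]/[HNO2] = 10^(-0.778) = 0.167

ratio = 0.17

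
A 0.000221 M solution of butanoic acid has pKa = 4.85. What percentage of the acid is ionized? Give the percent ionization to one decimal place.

22.3%

CH3(CH2)2COOH ⇌ CH3(CH2)2COO- + H+; let x = [H+] at equilibrium.
Ka = 10^(−4.85) = 1.41 × 10^-5
Solve x² + 1.41e-05x − 3.12e-09 = 0 → x = 4.92 × 10^-5 M
% ionization = x/C₀ × 100% = 4.92 × 10^-5/0.000221 × 100% = 22.3%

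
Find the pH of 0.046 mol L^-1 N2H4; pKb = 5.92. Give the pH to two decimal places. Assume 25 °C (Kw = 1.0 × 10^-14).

pH = 10.37

N2H4 + H2O ⇌ N2H5+ + OH-
Kb = 10^(−5.92) = 1.20 × 10^-6
From the ICE table, Kb = x²/(0.046 − x) = 1.20 × 10^-6.
Assume x ≪ 0.046: x ≈ √(1.20 × 10^-6 × 0.046) = 2.35 × 10^-4 M
Check: 0.51% ionized — well under 5%, approximation valid.
pOH = 3.63, so pH = 14.00 − pOH = 10.37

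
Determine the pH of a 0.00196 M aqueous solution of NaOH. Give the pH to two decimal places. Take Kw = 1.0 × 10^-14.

NaOH is a strong base; [OH-] = 0.00196 M.
pOH = -log(0.00196) = 2.71
pH = 14.00 - 2.71 = 11.29

pH = 11.29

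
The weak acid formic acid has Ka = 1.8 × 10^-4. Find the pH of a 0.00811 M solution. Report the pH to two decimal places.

pH = 2.95

HCOOH ⇌ HCOO- + H+
Ka = [H+]²/(0.00811 − [H+]) = 1.8 × 10^-4
The 5% rule fails; solving [H+]² + Ka·[H+] − Ka·C₀ = 0 exactly:
[H+] = (−Ka + √(Ka² + 4·Ka·C₀))/2 = 1.12 × 10^-3 M
pH = −log(1.12 × 10^-3) = 2.95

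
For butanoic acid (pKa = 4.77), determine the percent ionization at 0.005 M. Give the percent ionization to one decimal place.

5.7%

CH3(CH2)2COOH ⇌ CH3(CH2)2COO- + H+; let x = [H+] at equilibrium.
Ka = 10^(−4.77) = 1.70 × 10^-5
Ka = x²/(C₀ − x); solving the quadratic gives x = 2.83 × 10^-4 M.
% ionization = x/C₀ × 100% = 2.83 × 10^-4/0.005 × 100% = 5.7%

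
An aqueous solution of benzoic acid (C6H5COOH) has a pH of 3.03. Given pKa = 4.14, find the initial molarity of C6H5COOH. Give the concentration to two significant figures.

C₀ = 1.3 × 10^-2 M

[H+] = 10^(-3.03) = 9.33 × 10^-4 M = x
Ka = 10^(−4.14) = 7.24 × 10^-5
Ka = x²/(C₀ − x) ⇒ C₀ = x + x²/Ka
C₀ = 9.33 × 10^-4 + (9.33 × 10^-4)²/(7.24 × 10^-5) = 1.30 × 10^-2 M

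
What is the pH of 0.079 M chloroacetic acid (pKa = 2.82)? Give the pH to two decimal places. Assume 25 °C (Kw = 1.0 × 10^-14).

ClCH2COOH ⇌ ClCH2COO- + H+
Ka = 10^(−2.82) = 1.51 × 10^-3
Let x = [H+] at equilibrium. Ka = x²/(0.079 − x).
Here C₀/Ka ≈ 52.3, so the small-x approximation fails. Use the quadratic:
x = (−Ka + √(Ka² + 4·Ka·C₀))/2 = 1.02 × 10^-2 M
pH = −log(1.02 × 10^-2) = 1.99

pH = 1.99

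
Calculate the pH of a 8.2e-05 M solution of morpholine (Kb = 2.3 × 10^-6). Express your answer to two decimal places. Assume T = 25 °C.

pH = 9.10

C4H8ONH + H2O ⇌ C4H8ONH2+ + OH-
Kb = x²/(8.2e-05 − x) = 2.3 × 10^-6
The 5% rule fails; solving x² + Kb·x − Kb·C₀ = 0 exactly:
x = (−Kb + √(Kb² + 4·Kb·C₀))/2 = 1.26 × 10^-5 M
pOH = −log(1.26 × 10^-5) = 4.90; pH = 14.00 − 4.90 = 9.10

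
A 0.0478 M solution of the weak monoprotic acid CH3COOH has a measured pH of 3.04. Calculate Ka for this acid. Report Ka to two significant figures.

Ka = 1.8 × 10^-5

[H+] = 10^(-3.04) = 9.12 × 10^-4 M
At equilibrium [HA] = 0.0478 − 9.12 × 10^-4 = 4.69 × 10^-2 M
Ka = [H+][A-]/[HA] = (9.12 × 10^-4)² / 4.69 × 10^-2 = 1.8 × 10^-5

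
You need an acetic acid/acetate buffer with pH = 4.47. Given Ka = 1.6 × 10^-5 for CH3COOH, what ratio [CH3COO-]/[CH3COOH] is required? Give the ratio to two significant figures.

pKa = -log(1.6 × 10^-5) = 4.796
pH = pKa + log(r) ⇒ log(r) = 4.47 − 4.796 = -0.326
r = [CH3COO-]/[CH3COOH] = 10^(-0.326) = 0.472

ratio = 0.47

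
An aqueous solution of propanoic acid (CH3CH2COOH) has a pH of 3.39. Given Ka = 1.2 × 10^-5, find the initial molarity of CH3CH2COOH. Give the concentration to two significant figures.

[H+] = 10^(-3.39) = 4.07 × 10^-4 M = x
Ka = x²/(C₀ − x) ⇒ C₀ = x + x²/Ka
C₀ = 4.07 × 10^-4 + (4.07 × 10^-4)²/(1.2 × 10^-5) = 1.42 × 10^-2 M

C₀ = 1.4 × 10^-2 M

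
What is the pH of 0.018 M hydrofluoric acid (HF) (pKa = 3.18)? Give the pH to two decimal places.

pH = 2.50

HF ⇌ F- + H+
Ka = 10^(−3.18) = 6.61 × 10^-4
Ka = [H+]²/(0.018 − [H+]) = 6.61 × 10^-4
Here C₀/Ka ≈ 27.2, so the small-[H+] approximation fails. Use the quadratic:
[H+] = [−0.000661 + √(0.000661² + 4.76e-05)]/2 = 3.13 × 10^-3 M
pH = −log[H+] = −log(3.13 × 10^-3) = 2.50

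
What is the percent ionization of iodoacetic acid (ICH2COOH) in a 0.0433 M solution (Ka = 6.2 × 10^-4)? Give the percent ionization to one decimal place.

ICH2COOH ⇌ ICH2COO- + H+; let x = [H+] at equilibrium.
Solve x² + 0.00062x − 2.68e-05 = 0 → x = 4.88 × 10^-3 M
% ionization = x/C₀ × 100% = 4.88 × 10^-3/0.0433 × 100% = 11.3%

11.3%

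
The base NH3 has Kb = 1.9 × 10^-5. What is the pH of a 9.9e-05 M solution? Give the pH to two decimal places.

NH3 + H2O ⇌ NH4+ + OH-
From the ICE table, Kb = [OH-]²/(9.9e-05 − [OH-]) = 1.9 × 10^-5.
Here C₀/Kb ≈ 5.21, so the small-[OH-] approximation fails. Use the quadratic:
[OH-] = [−1.9e-05 + √(1.9e-05² + 7.52e-09)]/2 = 3.49 × 10^-5 M
pOH = −log(3.49 × 10^-5) = 4.46; pH = 14.00 − 4.46 = 9.54

pH = 9.54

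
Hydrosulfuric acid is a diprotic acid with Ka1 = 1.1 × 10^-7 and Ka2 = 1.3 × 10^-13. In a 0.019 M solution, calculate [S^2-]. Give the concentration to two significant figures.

First ionization gives [H+] ≈ [HS-] = 4.57 × 10^-5 M.
Second step: Ka2 = [H+][S^2-]/[HS-] ≈ [S^2-] (since [H+] ≈ [HS-]).
So [S^2-] ≈ Ka2.

1.3 × 10^-13 M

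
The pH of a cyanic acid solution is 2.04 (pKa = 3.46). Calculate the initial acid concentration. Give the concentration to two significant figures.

[H+] = 10^(-2.04) = 9.12 × 10^-3 M = x
Ka = 10^(−3.46) = 3.47 × 10^-4
Ka = x²/(C₀ − x) ⇒ C₀ = x + x²/Ka
C₀ = 9.12 × 10^-3 + (9.12 × 10^-3)²/(3.47 × 10^-4) = 2.49 × 10^-1 M

C₀ = 2.5 × 10^-1 M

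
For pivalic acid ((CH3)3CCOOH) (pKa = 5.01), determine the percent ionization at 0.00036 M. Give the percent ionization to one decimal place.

(CH3)3CCOOH ⇌ (CH3)3CCOO- + H+; let x = [H+] at equilibrium.
Ka = 10^(−5.01) = 9.77 × 10^-6
Ka = x²/(C₀ − x); solving the quadratic gives x = 5.46 × 10^-5 M.
Fraction ionized = 5.46 × 10^-5 / 0.00036 = 0.1517 → 15.2%

15.2%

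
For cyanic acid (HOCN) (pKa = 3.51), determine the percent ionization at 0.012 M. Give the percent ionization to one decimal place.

14.8%

HOCN ⇌ OCN- + H+; let x = [H+] at equilibrium.
Ka = 10^(−3.51) = 3.09 × 10^-4
Solve x² + 0.000309x − 3.71e-06 = 0 → x = 1.78 × 10^-3 M
% ionization = x/C₀ × 100% = 1.78 × 10^-3/0.012 × 100% = 14.8%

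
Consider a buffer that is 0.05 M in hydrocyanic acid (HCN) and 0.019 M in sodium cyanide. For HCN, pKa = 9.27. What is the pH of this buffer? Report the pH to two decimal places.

pH = pKa + log([A⁻]/[HA]) = 9.27 + log(0.019/0.05)
pH = 9.27 + (-0.420) = 8.85

pH = 8.85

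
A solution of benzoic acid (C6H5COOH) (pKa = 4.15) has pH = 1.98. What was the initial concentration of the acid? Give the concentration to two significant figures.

C₀ = 1.6 M

[H+] = 10^(-1.98) = 1.05 × 10^-2 M = x
Ka = 10^(−4.15) = 7.08 × 10^-5
Ka = x²/(C₀ − x) ⇒ C₀ = x + x²/Ka
C₀ = 1.05 × 10^-2 + (1.05 × 10^-2)²/(7.08 × 10^-5) = 1.57 M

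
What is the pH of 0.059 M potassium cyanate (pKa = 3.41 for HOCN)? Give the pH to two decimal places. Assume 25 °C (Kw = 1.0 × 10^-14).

pH = 8.09

OCN- is the conjugate base of the weak acid HOCN.
Ka = 10^(−3.41) = 3.89 × 10^-4
Kb = Kw/Ka = 1.0×10^-14 / 3.89 × 10^-4 = 2.57 × 10^-11
Let x = [OH-] at equilibrium. Kb = x²/(0.059 − x).
Assume x ≪ 0.059: x ≈ √(2.57 × 10^-11 × 0.059) = 1.23 × 10^-6 M
Check: 0.0021% ionized — well under 5%, approximation valid.
pOH = 5.91, so pH = 14.00 − pOH = 8.09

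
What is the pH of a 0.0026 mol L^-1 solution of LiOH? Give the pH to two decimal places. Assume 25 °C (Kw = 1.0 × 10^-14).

pH = 11.41

LiOH is a strong base; [OH-] = 0.0026 M.
pOH = -log(0.0026) = 2.59
pH = 14.00 - 2.59 = 11.41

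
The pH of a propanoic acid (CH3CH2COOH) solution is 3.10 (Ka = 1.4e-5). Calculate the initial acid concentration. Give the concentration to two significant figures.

C₀ = 4.6 × 10^-2 M

[H+] = 10^(-3.10) = 7.94 × 10^-4 M = x
Ka = x²/(C₀ − x) ⇒ C₀ = x + x²/Ka
C₀ = 7.94 × 10^-4 + (7.94 × 10^-4)²/(1.4 × 10^-5) = 4.58 × 10^-2 M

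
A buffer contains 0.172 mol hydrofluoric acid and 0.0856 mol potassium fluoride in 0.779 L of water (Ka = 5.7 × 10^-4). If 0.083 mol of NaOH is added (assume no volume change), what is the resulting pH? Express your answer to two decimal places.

OH- converts HF to F-: HF → 0.089 mol, F- → 0.169 mol.
pKa = −log(5.7 × 10^-4) = 3.244
pH = pKa + log([A⁻]/[HA]) = 3.244 + log(0.169/0.089) = 3.244 +0.278

pH = 3.52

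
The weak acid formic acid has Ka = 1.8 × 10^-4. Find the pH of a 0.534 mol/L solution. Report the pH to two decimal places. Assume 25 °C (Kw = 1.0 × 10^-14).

pH = 2.01

HCOOH ⇌ HCOO- + H+
From the ICE table, Ka = [H+]²/(0.534 − [H+]) = 1.8 × 10^-4.
Neglecting [H+] in the denominator: [H+] = √(1.8 × 10^-4 × 0.534) = 9.80 × 10^-3 M
pH = −log(9.80 × 10^-3) = 2.01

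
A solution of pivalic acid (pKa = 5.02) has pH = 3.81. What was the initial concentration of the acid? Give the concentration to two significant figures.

[H+] = 10^(-3.81) = 1.55 × 10^-4 M = x
Ka = 10^(−5.02) = 9.55 × 10^-6
Ka = x²/(C₀ − x) ⇒ C₀ = x + x²/Ka
C₀ = 1.55 × 10^-4 + (1.55 × 10^-4)²/(9.55 × 10^-6) = 2.67 × 10^-3 M

C₀ = 2.7 × 10^-3 M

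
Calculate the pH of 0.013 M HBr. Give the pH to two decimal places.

HBr is a strong acid and dissociates completely, so [H+] = 0.013 M.
pH = -log(0.013) = 1.89

pH = 1.89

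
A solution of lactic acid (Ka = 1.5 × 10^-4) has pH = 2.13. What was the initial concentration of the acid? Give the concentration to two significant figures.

C₀ = 3.7 × 10^-1 M

[H+] = 10^(-2.13) = 7.41 × 10^-3 M = x
Ka = x²/(C₀ − x) ⇒ C₀ = x + x²/Ka
C₀ = 7.41 × 10^-3 + (7.41 × 10^-3)²/(1.5 × 10^-4) = 3.73 × 10^-1 M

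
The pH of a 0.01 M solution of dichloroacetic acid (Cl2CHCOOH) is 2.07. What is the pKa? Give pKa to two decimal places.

pKa = 1.31

[H+] = 10^(-2.07) = 8.51 × 10^-3 M
At equilibrium [HA] = 0.01 − 8.51 × 10^-3 = 1.49 × 10^-3 M
Ka = [H+][A-]/[HA] = (8.51 × 10^-3)² / 1.49 × 10^-3 = 4.86 × 10^-2
pKa = -log(4.86 × 10^-2) = 1.31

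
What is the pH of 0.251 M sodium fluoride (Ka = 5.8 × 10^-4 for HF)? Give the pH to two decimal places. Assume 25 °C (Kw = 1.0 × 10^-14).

pH = 8.32

F- is the conjugate base of the weak acid HF.
Kb = Kw/Ka = 1.0×10^-14 / 5.8 × 10^-4 = 1.72 × 10^-11
Kb = [OH-]²/(0.251 − [OH-]) = 1.72 × 10^-11
Assume [OH-] ≪ 0.251: [OH-] ≈ √(1.72 × 10^-11 × 0.251) = 2.08 × 10^-6 M
pOH = −log(2.08 × 10^-6) = 5.68; pH = 14.00 − 5.68 = 8.32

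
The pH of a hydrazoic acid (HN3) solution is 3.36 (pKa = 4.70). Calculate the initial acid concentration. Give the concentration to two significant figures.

C₀ = 1.0 × 10^-2 M

[H+] = 10^(-3.36) = 4.37 × 10^-4 M = x
Ka = 10^(−4.70) = 2.00 × 10^-5
Ka = x²/(C₀ − x) ⇒ C₀ = x + x²/Ka
C₀ = 4.37 × 10^-4 + (4.37 × 10^-4)²/(2.00 × 10^-5) = 9.99 × 10^-3 M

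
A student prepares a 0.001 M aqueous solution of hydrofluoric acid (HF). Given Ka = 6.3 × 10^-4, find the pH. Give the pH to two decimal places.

HF ⇌ F- + H+
Ka = [H+]²/(0.001 − [H+]) = 6.3 × 10^-4
The 5% rule fails; solving [H+]² + Ka·[H+] − Ka·C₀ = 0 exactly:
[H+] = [−0.00063 + √(0.00063² + 2.52e-06)]/2 = 5.39 × 10^-4 M
pH = −log(5.39 × 10^-4) = 3.27

pH = 3.27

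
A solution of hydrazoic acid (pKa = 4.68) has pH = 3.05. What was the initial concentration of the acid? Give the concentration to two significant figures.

[H+] = 10^(-3.05) = 8.91 × 10^-4 M = x
Ka = 10^(−4.68) = 2.09 × 10^-5
Ka = x²/(C₀ − x) ⇒ C₀ = x + x²/Ka
C₀ = 8.91 × 10^-4 + (8.91 × 10^-4)²/(2.09 × 10^-5) = 3.89 × 10^-2 M

C₀ = 3.9 × 10^-2 M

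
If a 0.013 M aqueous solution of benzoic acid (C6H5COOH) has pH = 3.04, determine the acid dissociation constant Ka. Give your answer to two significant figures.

Ka = 6.9 × 10^-5

[H+] = 10^(-3.04) = 9.12 × 10^-4 M
At equilibrium [HA] = 0.013 − 9.12 × 10^-4 = 1.21 × 10^-2 M
Ka = [H+][A-]/[HA] = (9.12 × 10^-4)² / 1.21 × 10^-2 = 6.9 × 10^-5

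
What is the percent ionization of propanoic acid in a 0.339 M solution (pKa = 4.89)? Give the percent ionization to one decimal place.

0.6%

CH3CH2COOH ⇌ CH3CH2COO- + H+; let x = [H+] at equilibrium.
Ka = 10^(−4.89) = 1.29 × 10^-5
x ≈ √(Ka·C₀) = √(1.29 × 10^-5 × 0.339) = 2.09 × 10^-3 M
% ionization = x/C₀ × 100% = 2.09 × 10^-3/0.339 × 100% = 0.6%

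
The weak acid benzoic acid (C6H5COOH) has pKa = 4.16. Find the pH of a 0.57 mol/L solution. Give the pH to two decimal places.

C6H5COOH ⇌ C6H5COO- + H+
Ka = 10^(−4.16) = 6.92 × 10^-5
Let x = [H+] at equilibrium. Ka = x²/(0.57 − x).
Neglecting x in the denominator: x = √(6.92 × 10^-5 × 0.57) = 6.28 × 10^-3 M
pH = −log(6.28 × 10^-3) = 2.20

pH = 2.20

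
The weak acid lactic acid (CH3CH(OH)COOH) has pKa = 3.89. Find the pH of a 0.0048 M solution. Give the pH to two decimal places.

CH3CH(OH)COOH ⇌ CH3CH(OH)COO- + H+
Ka = 10^(−3.89) = 1.29 × 10^-4
Let x = [H+] at equilibrium. Ka = x²/(0.0048 − x).
The 5% rule fails; solving x² + Ka·x − Ka·C₀ = 0 exactly:
x = (−Ka + √(Ka² + 4·Ka·C₀))/2 = 7.25 × 10^-4 M
pH = −log[H+] = −log(7.25 × 10^-4) = 3.14

pH = 3.14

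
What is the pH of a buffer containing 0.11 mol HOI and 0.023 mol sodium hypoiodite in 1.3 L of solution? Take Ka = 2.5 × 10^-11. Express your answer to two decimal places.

pH = 9.92

pKa = −log(2.5 × 10^-11) = 10.602
Using pH = pKa + log([base]/[acid]) with [base]/[acid] = 0.023/0.11:
pH = 10.602 + (-0.680) = 9.92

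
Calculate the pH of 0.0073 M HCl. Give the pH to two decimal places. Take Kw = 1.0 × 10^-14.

pH = 2.14

HCl is a strong acid and dissociates completely, so [H+] = 0.0073 M.
pH = -log(0.0073) = 2.14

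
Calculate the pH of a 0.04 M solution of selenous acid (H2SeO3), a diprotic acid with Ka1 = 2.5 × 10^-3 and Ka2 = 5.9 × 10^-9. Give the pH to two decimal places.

Ka1 ≫ Ka2, so treat the first dissociation as the only significant source of H+.
Ka1 = x²/(0.04 − x) = 2.5 × 10^-3
Solving the quadratic: x = (−Ka1 + √(Ka1² + 4·Ka1·C₀))/2 = 8.83 × 10^-3 M
pH = −log(8.83 × 10^-3) = 2.05

pH = 2.05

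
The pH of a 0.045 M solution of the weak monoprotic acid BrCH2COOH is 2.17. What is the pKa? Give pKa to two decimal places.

[H+] = 10^(-2.17) = 6.76 × 10^-3 M
At equilibrium [HA] = 0.045 − 6.76 × 10^-3 = 3.82 × 10^-2 M
Ka = [H+][A-]/[HA] = (6.76 × 10^-3)² / 3.82 × 10^-2 = 1.20 × 10^-3
pKa = -log(1.20 × 10^-3) = 2.92

pKa = 2.92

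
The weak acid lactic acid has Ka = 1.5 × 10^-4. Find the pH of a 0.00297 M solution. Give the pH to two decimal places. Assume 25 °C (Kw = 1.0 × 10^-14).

pH = 3.22

CH3CH(OH)COOH ⇌ CH3CH(OH)COO- + H+
From the ICE table, Ka = x²/(0.00297 − x) = 1.5 × 10^-4.
x is not negligible relative to C₀; solve x² + 0.00015·x − 4.45e-07 = 0.
x = [−0.00015 + √(0.00015² + 1.78e-06)]/2 = 5.97 × 10^-4 M
pH = −log[H+] = −log(5.97 × 10^-4) = 3.22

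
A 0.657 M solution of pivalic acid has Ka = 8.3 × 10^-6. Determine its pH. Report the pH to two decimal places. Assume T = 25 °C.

pH = 2.63

(CH3)3CCOOH ⇌ (CH3)3CCOO- + H+
Ka = x²/(0.657 − x) = 8.3 × 10^-6
Neglecting x in the denominator: x = √(8.3 × 10^-6 × 0.657) = 2.34 × 10^-3 M
pH = −log(2.34 × 10^-3) = 2.63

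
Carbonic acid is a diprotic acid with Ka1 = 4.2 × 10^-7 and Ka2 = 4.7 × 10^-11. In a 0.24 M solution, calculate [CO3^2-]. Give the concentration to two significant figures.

4.7 × 10^-11 M

First ionization gives [H+] ≈ [HCO3-] = 3.17 × 10^-4 M.
Second step: Ka2 = [H+][CO3^2-]/[HCO3-] ≈ [CO3^2-] (since [H+] ≈ [HCO3-]).
So [CO3^2-] ≈ Ka2.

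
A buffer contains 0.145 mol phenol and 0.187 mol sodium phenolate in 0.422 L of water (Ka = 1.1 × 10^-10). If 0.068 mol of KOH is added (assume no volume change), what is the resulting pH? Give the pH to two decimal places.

pH = 10.48

OH- converts C6H5OH to C6H5O-: C6H5OH → 0.077 mol, C6H5O- → 0.255 mol.
pKa = −log(1.1 × 10^-10) = 9.959
Henderson–Hasselbalch with mole ratio 0.255/0.077: pH = 9.959 + (+0.520)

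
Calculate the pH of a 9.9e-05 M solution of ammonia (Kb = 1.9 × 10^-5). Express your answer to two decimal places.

NH3 + H2O ⇌ NH4+ + OH-
Kb = [OH-]²/(9.9e-05 − [OH-]) = 1.9 × 10^-5
The 5% rule fails; solving [OH-]² + Kb·[OH-] − Kb·C₀ = 0 exactly:
[OH-] = (−Kb + √(Kb² + 4·Kb·C₀))/2 = 3.49 × 10^-5 M
pOH = 4.46, so pH = 14.00 − pOH = 9.54

pH = 9.54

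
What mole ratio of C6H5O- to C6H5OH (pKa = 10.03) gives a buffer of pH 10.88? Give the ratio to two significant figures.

ratio = 7.1

pH = pKa + log(r) ⇒ log(r) = 10.88 − 10.03 = +0.85
r = [C6H5O-]/[C6H5OH] = 10^(+0.85) = 7.08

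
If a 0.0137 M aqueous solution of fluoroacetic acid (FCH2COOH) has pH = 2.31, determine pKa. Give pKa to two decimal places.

[H+] = 10^(-2.31) = 4.90 × 10^-3 M
At equilibrium [HA] = 0.0137 − 4.90 × 10^-3 = 8.80 × 10^-3 M
Ka = [H+][A-]/[HA] = (4.90 × 10^-3)² / 8.80 × 10^-3 = 2.73 × 10^-3
pKa = -log(2.73 × 10^-3) = 2.56

pKa = 2.56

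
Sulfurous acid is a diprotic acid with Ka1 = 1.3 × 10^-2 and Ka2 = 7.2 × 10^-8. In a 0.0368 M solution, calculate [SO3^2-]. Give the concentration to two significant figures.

First ionization gives [H+] ≈ [HSO3-] = 1.63 × 10^-2 M.
Second step: Ka2 = [H+][SO3^2-]/[HSO3-] ≈ [SO3^2-] (since [H+] ≈ [HSO3-]).
So [SO3^2-] ≈ Ka2.

7.2 × 10^-8 M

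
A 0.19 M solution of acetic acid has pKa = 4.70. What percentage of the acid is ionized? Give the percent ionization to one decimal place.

1.0%

CH3COOH ⇌ CH3COO- + H+; let x = [H+] at equilibrium.
Ka = 10^(−4.70) = 2.00 × 10^-5
x ≈ √(Ka·C₀) = √(2.00 × 10^-5 × 0.19) = 1.95 × 10^-3 M
Fraction ionized = 1.95 × 10^-3 / 0.19 = 0.0103 → 1.0%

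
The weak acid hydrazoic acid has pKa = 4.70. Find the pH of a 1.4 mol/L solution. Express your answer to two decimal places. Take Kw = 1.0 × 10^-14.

pH = 2.28

HN3 ⇌ N3- + H+
Ka = 10^(−4.70) = 2.00 × 10^-5
Ka = x²/(1.4 − x) = 2.00 × 10^-5
Assume x ≪ 1.4: x ≈ √(2.00 × 10^-5 × 1.4) = 5.29 × 10^-3 M
Check: 0.38% ionized — well under 5%, approximation valid.
pH = −log[H+] = −log(5.29 × 10^-3) = 2.28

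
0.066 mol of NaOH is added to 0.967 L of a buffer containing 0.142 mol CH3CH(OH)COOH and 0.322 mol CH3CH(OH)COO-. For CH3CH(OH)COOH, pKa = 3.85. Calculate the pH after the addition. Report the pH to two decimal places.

pH = 4.56

OH- converts CH3CH(OH)COOH to CH3CH(OH)COO-: CH3CH(OH)COOH → 0.076 mol, CH3CH(OH)COO- → 0.388 mol.
pH = pKa + log([A⁻]/[HA]) = 3.85 + log(0.388/0.076) = 3.85 +0.708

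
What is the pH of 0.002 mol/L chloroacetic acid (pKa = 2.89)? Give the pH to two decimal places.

ClCH2COOH ⇌ ClCH2COO- + H+
Ka = 10^(−2.89) = 1.29 × 10^-3
Ka = [H+]²/(0.002 − [H+]) = 1.29 × 10^-3
Here C₀/Ka ≈ 1.55, so the small-[H+] approximation fails. Use the quadratic:
[H+] = (−Ka + √(Ka² + 4·Ka·C₀))/2 = 1.09 × 10^-3 M
pH = −log[H+] = −log(1.09 × 10^-3) = 2.96

pH = 2.96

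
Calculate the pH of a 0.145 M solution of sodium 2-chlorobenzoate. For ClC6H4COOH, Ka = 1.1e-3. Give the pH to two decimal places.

pH = 8.06

ClC6H4COO- is the conjugate base of the weak acid ClC6H4COOH.
Kb = Kw/Ka = 1.0×10^-14 / 1.1 × 10^-3 = 9.09 × 10^-12
From the ICE table, Kb = x²/(0.145 − x) = 9.09 × 10^-12.
Neglecting x in the denominator: x = √(9.09 × 10^-12 × 0.145) = 1.15 × 10^-6 M
Check: 0.00079% ionized — well under 5%, approximation valid.
pOH = 5.94, so pH = 14.00 − pOH = 8.06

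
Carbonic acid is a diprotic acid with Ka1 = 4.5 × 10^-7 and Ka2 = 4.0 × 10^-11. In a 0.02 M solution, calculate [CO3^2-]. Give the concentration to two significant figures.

4.0 × 10^-11 M

First ionization gives [H+] ≈ [HCO3-] = 9.49 × 10^-5 M.
Second step: Ka2 = [H+][CO3^2-]/[HCO3-] ≈ [CO3^2-] (since [H+] ≈ [HCO3-]).
So [CO3^2-] ≈ Ka2.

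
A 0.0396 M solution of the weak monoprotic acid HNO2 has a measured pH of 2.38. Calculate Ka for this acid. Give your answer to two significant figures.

[H+] = 10^(-2.38) = 4.17 × 10^-3 M
At equilibrium [HA] = 0.0396 − 4.17 × 10^-3 = 3.54 × 10^-2 M
Ka = [H+][A-]/[HA] = (4.17 × 10^-3)² / 3.54 × 10^-2 = 4.9 × 10^-4

Ka = 4.9 × 10^-4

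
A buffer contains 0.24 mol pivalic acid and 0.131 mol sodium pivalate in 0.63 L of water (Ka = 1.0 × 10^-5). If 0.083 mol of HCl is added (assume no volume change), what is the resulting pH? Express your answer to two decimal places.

After neutralization: n((CH3)3CCOOH) = 0.323 mol, n((CH3)3CCOO-) = 0.048 mol.
pKa = −log(1.0 × 10^-5) = 5.000
pH = pKa + log([A⁻]/[HA]) = 5.000 + log(0.048/0.323) = 5.000 -0.828

pH = 4.17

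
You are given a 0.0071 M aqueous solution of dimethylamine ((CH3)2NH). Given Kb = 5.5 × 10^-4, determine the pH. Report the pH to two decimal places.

(CH3)2NH + H2O ⇌ (CH3)2NH2+ + OH-
From the ICE table, Kb = [OH-]²/(0.0071 − [OH-]) = 5.5 × 10^-4.
[OH-] is not negligible relative to C₀; solve [OH-]² + 0.00055·[OH-] − 3.91e-06 = 0.
[OH-] = (−Kb + √(Kb² + 4·Kb·C₀))/2 = 1.72 × 10^-3 M
pOH = −log(1.72 × 10^-3) = 2.76; pH = 14.00 − 2.76 = 11.24

pH = 11.24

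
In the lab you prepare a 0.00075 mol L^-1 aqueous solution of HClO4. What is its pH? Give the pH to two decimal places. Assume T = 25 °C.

HClO4 is a strong acid and dissociates completely, so [H+] = 0.00075 M.
pH = -log(0.00075) = 3.12

pH = 3.12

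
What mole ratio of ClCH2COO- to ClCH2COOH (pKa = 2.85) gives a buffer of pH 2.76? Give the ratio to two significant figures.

ratio = 0.81

pH = pKa + log(r) ⇒ log(r) = 2.76 − 2.85 = -0.09
r = [ClCH2COO-]/[ClCH2COOH] = 10^(-0.09) = 0.813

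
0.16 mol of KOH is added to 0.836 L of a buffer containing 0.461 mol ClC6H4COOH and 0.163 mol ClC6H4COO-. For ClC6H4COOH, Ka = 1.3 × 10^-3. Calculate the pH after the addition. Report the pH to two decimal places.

pH = 2.92

After neutralization: n(ClC6H4COOH) = 0.301 mol, n(ClC6H4COO-) = 0.323 mol.
pKa = −log(1.3 × 10^-3) = 2.886
Henderson–Hasselbalch with mole ratio 0.323/0.301: pH = 2.886 + (+0.031)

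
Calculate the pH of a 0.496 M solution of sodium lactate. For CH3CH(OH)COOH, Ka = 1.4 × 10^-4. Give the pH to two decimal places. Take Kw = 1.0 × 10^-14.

CH3CH(OH)COO- is the conjugate base of the weak acid CH3CH(OH)COOH.
Kb = Kw/Ka = 1.0×10^-14 / 1.4 × 10^-4 = 7.14 × 10^-11
Kb = x²/(0.496 − x) = 7.14 × 10^-11
Neglecting x in the denominator: x = √(7.14 × 10^-11 × 0.496) = 5.95 × 10^-6 M
Check: 0.0012% ionized — well under 5%, approximation valid.
pOH = 5.23, so pH = 14.00 − pOH = 8.77

pH = 8.77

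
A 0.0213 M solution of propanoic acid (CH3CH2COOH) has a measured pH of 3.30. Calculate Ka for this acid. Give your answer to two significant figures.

[H+] = 10^(-3.30) = 5.01 × 10^-4 M
At equilibrium [HA] = 0.0213 − 5.01 × 10^-4 = 2.08 × 10^-2 M
Ka = [H+][A-]/[HA] = (5.01 × 10^-4)² / 2.08 × 10^-2 = 1.2 × 10^-5

Ka = 1.2 × 10^-5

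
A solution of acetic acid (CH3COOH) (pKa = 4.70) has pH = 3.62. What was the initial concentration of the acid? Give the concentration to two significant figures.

C₀ = 3.1 × 10^-3 M

[H+] = 10^(-3.62) = 2.40 × 10^-4 M = x
Ka = 10^(−4.70) = 2.00 × 10^-5
Ka = x²/(C₀ − x) ⇒ C₀ = x + x²/Ka
C₀ = 2.40 × 10^-4 + (2.40 × 10^-4)²/(2.00 × 10^-5) = 3.12 × 10^-3 M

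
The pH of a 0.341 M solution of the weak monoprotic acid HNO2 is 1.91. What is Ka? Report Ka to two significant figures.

Ka = 4.6 × 10^-4

[H+] = 10^(-1.91) = 1.23 × 10^-2 M
At equilibrium [HA] = 0.341 − 1.23 × 10^-2 = 3.29 × 10^-1 M
Ka = [H+][A-]/[HA] = (1.23 × 10^-2)² / 3.29 × 10^-1 = 4.6 × 10^-4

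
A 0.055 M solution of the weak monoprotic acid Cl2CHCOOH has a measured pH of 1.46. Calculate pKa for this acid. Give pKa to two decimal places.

[H+] = 10^(-1.46) = 3.47 × 10^-2 M
At equilibrium [HA] = 0.055 − 3.47 × 10^-2 = 2.03 × 10^-2 M
Ka = [H+][A-]/[HA] = (3.47 × 10^-2)² / 2.03 × 10^-2 = 5.93 × 10^-2
pKa = -log(5.93 × 10^-2) = 1.23

pKa = 1.23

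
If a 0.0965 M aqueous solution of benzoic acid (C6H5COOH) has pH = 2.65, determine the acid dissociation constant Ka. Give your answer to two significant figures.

Ka = 5.3 × 10^-5

[H+] = 10^(-2.65) = 2.24 × 10^-3 M
At equilibrium [HA] = 0.0965 − 2.24 × 10^-3 = 9.43 × 10^-2 M
Ka = [H+][A-]/[HA] = (2.24 × 10^-3)² / 9.43 × 10^-2 = 5.3 × 10^-5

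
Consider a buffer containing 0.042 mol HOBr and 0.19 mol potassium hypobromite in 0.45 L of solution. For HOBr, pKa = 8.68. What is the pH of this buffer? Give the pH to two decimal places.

pH = pKa + log([A⁻]/[HA]) = 8.68 + log(0.19/0.042)
pH = 8.68 + (+0.656) = 9.34

pH = 9.34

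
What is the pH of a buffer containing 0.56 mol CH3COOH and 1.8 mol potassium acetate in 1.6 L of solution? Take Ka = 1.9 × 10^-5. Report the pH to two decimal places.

pKa = −log(1.9 × 10^-5) = 4.721
Using pH = pKa + log([base]/[acid]) with [base]/[acid] = 1.8/0.56:
pH = 4.721 + (+0.507) = 5.23

pH = 5.23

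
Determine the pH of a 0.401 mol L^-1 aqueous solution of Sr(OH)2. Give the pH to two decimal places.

Sr(OH)2 is a strong base (each formula unit releases 2 OH-); [OH-] = 0.802 M.
pOH = -log(0.802) = 0.10
pH = 14.00 - 0.10 = 13.90

pH = 13.90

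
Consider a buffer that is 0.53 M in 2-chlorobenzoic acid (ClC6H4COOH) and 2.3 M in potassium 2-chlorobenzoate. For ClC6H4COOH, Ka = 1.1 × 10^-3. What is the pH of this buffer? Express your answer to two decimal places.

pKa = −log(1.1 × 10^-3) = 2.959
Using pH = pKa + log([base]/[acid]) with [base]/[acid] = 2.3/0.53:
pH = 2.959 + (+0.637) = 3.60

pH = 3.60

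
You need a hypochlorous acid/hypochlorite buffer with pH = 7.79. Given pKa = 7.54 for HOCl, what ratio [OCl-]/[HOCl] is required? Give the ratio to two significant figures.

ratio = 1.8

pH = pKa + log(r) ⇒ log(r) = 7.79 − 7.54 = +0.25
r = [OCl-]/[HOCl] = 10^(+0.25) = 1.78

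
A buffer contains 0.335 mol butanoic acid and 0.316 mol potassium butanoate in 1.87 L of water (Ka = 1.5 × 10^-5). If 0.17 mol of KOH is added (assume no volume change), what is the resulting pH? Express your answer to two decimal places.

pH = 5.29

After neutralization: n(CH3(CH2)2COOH) = 0.165 mol, n(CH3(CH2)2COO-) = 0.486 mol.
pKa = −log(1.5 × 10^-5) = 4.824
Henderson–Hasselbalch with mole ratio 0.486/0.165: pH = 4.824 + (+0.469)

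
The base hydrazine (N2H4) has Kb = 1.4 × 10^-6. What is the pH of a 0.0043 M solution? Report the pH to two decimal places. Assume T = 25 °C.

N2H4 + H2O ⇌ N2H5+ + OH-
Let x = [OH-] at equilibrium. Kb = x²/(0.0043 − x).
Neglecting x in the denominator: x = √(1.4 × 10^-6 × 0.0043) = 7.76 × 10^-5 M
(x/C₀ = 1.8% < 5%, so the approximation holds.)
pOH = −log(7.76 × 10^-5) = 4.11; pH = 14.00 − 4.11 = 9.89

pH = 9.89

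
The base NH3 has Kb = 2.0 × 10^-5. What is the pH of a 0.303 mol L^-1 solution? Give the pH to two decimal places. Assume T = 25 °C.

pH = 11.39

NH3 + H2O ⇌ NH4+ + OH-
From the ICE table, Kb = [OH-]²/(0.303 − [OH-]) = 2.0 × 10^-5.
Since Kb ≪ C₀, [OH-] ≈ √(Kb·C₀) = 2.46 × 10^-3 M.
Check: 0.81% ionized — well under 5%, approximation valid.
pOH = −log(2.46 × 10^-3) = 2.61; pH = 14.00 − 2.61 = 11.39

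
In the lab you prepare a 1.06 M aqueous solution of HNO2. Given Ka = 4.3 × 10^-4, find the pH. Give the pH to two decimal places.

pH = 1.67

HNO2 ⇌ NO2- + H+
Ka = x²/(1.06 − x) = 4.3 × 10^-4
Assume x ≪ 1.06: x ≈ √(4.3 × 10^-4 × 1.06) = 2.13 × 10^-2 M
Check: 2% ionized — well under 5%, approximation valid.
pH = −log[H+] = −log(2.13 × 10^-2) = 1.67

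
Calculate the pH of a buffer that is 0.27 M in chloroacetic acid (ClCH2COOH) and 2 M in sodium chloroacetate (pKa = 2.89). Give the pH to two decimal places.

Using pH = pKa + log([base]/[acid]) with [base]/[acid] = 2/0.27:
pH = 2.89 + (+0.870) = 3.76

pH = 3.76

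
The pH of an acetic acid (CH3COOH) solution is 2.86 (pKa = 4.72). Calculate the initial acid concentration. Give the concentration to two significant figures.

C₀ = 1.0 × 10^-1 M

[H+] = 10^(-2.86) = 1.38 × 10^-3 M = x
Ka = 10^(−4.72) = 1.91 × 10^-5
Ka = x²/(C₀ − x) ⇒ C₀ = x + x²/Ka
C₀ = 1.38 × 10^-3 + (1.38 × 10^-3)²/(1.91 × 10^-5) = 1.01 × 10^-1 M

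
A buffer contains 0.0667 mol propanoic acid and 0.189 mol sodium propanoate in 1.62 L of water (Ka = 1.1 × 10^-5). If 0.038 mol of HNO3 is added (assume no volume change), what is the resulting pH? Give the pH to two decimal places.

Added H+ converts CH3CH2COO- to CH3CH2COOH: CH3CH2COOH → 0.105 mol, CH3CH2COO- → 0.151 mol.
pKa = −log(1.1 × 10^-5) = 4.959
pH = pKa + log(n_CH3CH2COO-/n_CH3CH2COOH) = 4.959 + log(0.151/0.105) = 4.959 + (+0.158)

pH = 5.12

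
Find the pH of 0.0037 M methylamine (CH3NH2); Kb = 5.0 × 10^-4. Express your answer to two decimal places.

CH3NH2 + H2O ⇌ CH3NH3+ + OH-
Kb = [OH-]²/(0.0037 − [OH-]) = 5.0 × 10^-4
Here C₀/Kb ≈ 7.4, so the small-[OH-] approximation fails. Use the quadratic:
[OH-] = [−0.0005 + √(0.0005² + 7.4e-06)]/2 = 1.13 × 10^-3 M
pOH = −log(1.13 × 10^-3) = 2.95; pH = 14.00 − 2.95 = 11.05

pH = 11.05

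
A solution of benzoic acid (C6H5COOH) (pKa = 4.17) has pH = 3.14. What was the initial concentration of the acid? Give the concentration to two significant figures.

C₀ = 8.5 × 10^-3 M

[H+] = 10^(-3.14) = 7.24 × 10^-4 M = x
Ka = 10^(−4.17) = 6.76 × 10^-5
Ka = x²/(C₀ − x) ⇒ C₀ = x + x²/Ka
C₀ = 7.24 × 10^-4 + (7.24 × 10^-4)²/(6.76 × 10^-5) = 8.48 × 10^-3 M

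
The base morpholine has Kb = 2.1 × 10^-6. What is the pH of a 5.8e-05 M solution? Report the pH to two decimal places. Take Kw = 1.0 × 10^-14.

pH = 9.00

C4H8ONH + H2O ⇌ C4H8ONH2+ + OH-
Kb = x²/(5.8e-05 − x) = 2.1 × 10^-6
Here C₀/Kb ≈ 27.6, so the small-x approximation fails. Use the quadratic:
x = [−2.1e-06 + √(2.1e-06² + 4.87e-10)]/2 = 1.00 × 10^-5 M
pOH = 5.00, so pH = 14.00 − pOH = 9.00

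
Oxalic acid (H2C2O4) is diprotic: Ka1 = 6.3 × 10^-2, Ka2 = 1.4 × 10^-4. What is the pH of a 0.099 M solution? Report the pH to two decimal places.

Since Ka1 ≫ Ka2, the first ionization dominates [H+].
Ka1 = x²/(0.099 − x) = 6.3 × 10^-2
Solving the quadratic: x = (−Ka1 + √(Ka1² + 4·Ka1·C₀))/2 = 5.35 × 10^-2 M
pH = −log(5.35 × 10^-2) = 1.27

pH = 1.27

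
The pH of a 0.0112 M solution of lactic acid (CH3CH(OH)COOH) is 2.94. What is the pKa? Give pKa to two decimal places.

pKa = 3.88

[H+] = 10^(-2.94) = 1.15 × 10^-3 M
At equilibrium [HA] = 0.0112 − 1.15 × 10^-3 = 1.00 × 10^-2 M
Ka = [H+][A-]/[HA] = (1.15 × 10^-3)² / 1.00 × 10^-2 = 1.32 × 10^-4
pKa = -log(1.32 × 10^-4) = 3.88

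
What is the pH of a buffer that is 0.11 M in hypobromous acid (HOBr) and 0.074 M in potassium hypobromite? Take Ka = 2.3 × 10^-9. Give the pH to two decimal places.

pH = 8.47

pKa = −log(2.3 × 10^-9) = 8.638
pH = pKa + log([A⁻]/[HA]) = 8.638 + log(0.074/0.11)
pH = 8.638 + (-0.172) = 8.47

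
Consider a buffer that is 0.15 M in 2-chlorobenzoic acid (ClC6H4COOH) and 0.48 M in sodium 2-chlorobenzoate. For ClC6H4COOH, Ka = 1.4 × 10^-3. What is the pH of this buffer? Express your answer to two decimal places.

pH = 3.36

pKa = −log(1.4 × 10^-3) = 2.854
Henderson–Hasselbalch: pH = pKa + log([ClC6H4COO-]/[ClC6H4COOH]) = 2.854 + log(0.48/0.15)
pH = 2.854 + (+0.505) = 3.36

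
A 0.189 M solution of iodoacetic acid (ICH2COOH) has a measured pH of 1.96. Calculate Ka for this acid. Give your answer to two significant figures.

Ka = 6.8 × 10^-4

[H+] = 10^(-1.96) = 1.10 × 10^-2 M
At equilibrium [HA] = 0.189 − 1.10 × 10^-2 = 1.78 × 10^-1 M
Ka = [H+][A-]/[HA] = (1.10 × 10^-2)² / 1.78 × 10^-1 = 6.8 × 10^-4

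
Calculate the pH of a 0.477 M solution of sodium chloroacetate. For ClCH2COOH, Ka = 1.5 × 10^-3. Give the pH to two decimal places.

pH = 8.25

ClCH2COO- is the conjugate base of the weak acid ClCH2COOH.
Kb = Kw/Ka = 1.0×10^-14 / 1.5 × 10^-3 = 6.67 × 10^-12
Kb = x²/(0.477 − x) = 6.67 × 10^-12
Since Kb ≪ C₀, x ≈ √(Kb·C₀) = 1.78 × 10^-6 M.
pOH = 5.75, so pH = 14.00 − pOH = 8.25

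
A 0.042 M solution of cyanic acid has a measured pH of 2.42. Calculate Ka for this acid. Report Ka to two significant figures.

[H+] = 10^(-2.42) = 3.80 × 10^-3 M
At equilibrium [HA] = 0.042 − 3.80 × 10^-3 = 3.82 × 10^-2 M
Ka = [H+][A-]/[HA] = (3.80 × 10^-3)² / 3.82 × 10^-2 = 3.8 × 10^-4

Ka = 3.8 × 10^-4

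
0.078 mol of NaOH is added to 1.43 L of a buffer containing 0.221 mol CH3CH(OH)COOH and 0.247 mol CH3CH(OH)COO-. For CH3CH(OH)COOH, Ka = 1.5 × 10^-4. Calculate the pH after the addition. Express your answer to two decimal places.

pH = 4.18

OH- converts CH3CH(OH)COOH to CH3CH(OH)COO-: CH3CH(OH)COOH → 0.143 mol, CH3CH(OH)COO- → 0.325 mol.
pKa = −log(1.5 × 10^-4) = 3.824
Henderson–Hasselbalch with mole ratio 0.325/0.143: pH = 3.824 + (+0.357)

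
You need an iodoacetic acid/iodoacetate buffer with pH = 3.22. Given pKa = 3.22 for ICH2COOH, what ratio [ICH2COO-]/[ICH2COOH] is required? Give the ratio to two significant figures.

ratio = 1.0

pH = pKa + log(r) ⇒ log(r) = 3.22 − 3.22 = +0.00
r = [ICH2COO-]/[ICH2COOH] = 10^(+0.00) = 1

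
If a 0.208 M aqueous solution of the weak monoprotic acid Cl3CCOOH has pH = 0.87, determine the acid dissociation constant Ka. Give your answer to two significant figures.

[H+] = 10^(-0.87) = 1.35 × 10^-1 M
At equilibrium [HA] = 0.208 − 1.35 × 10^-1 = 7.30 × 10^-2 M
Ka = [H+][A-]/[HA] = (1.35 × 10^-1)² / 7.30 × 10^-2 = 2.5 × 10^-1

Ka = 2.5 × 10^-1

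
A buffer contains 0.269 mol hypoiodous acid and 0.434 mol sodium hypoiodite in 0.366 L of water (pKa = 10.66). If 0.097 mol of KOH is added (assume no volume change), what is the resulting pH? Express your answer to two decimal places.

OH- converts HOI to OI-: HOI → 0.172 mol, OI- → 0.531 mol.
pH = pKa + log([A⁻]/[HA]) = 10.66 + log(0.531/0.172) = 10.66 +0.490

pH = 11.15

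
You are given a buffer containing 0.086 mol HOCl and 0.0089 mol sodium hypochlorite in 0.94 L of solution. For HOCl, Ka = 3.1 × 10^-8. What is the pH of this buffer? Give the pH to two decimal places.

pKa = −log(3.1 × 10^-8) = 7.509
Henderson–Hasselbalch: pH = pKa + log([OCl-]/[HOCl]) = 7.509 + log(0.0089/0.086)
pH = 7.509 + (-0.985) = 6.52

pH = 6.52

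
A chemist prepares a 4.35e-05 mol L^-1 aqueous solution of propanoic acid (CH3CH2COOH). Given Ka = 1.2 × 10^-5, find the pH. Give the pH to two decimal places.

pH = 4.75

CH3CH2COOH ⇌ CH3CH2COO- + H+
Let x = [H+] at equilibrium. Ka = x²/(4.35e-05 − x).
x is not negligible relative to C₀; solve x² + 1.2e-05·x − 5.22e-10 = 0.
x = (−Ka + √(Ka² + 4·Ka·C₀))/2 = 1.76 × 10^-5 M
pH = −log(1.76 × 10^-5) = 4.75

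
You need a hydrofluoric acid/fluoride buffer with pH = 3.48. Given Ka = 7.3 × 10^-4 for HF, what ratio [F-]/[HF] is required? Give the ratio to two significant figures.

pKa = -log(7.3 × 10^-4) = 3.137
pH = pKa + log(r) ⇒ log(r) = 3.48 − 3.137 = +0.343
r = [F-]/[HF] = 10^(+0.343) = 2.2

ratio = 2.2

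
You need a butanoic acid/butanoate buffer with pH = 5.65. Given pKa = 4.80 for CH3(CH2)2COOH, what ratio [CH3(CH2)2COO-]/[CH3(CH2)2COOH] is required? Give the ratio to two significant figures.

pH = pKa + log(r) ⇒ log(r) = 5.65 − 4.80 = +0.85
r = [CH3(CH2)2COO-]/[CH3(CH2)2COOH] = 10^(+0.85) = 7.08

ratio = 7.1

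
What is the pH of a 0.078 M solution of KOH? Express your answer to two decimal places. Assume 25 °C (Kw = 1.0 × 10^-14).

pH = 12.89

KOH is a strong base; [OH-] = 0.078 M.
pOH = -log(0.078) = 1.11
pH = 14.00 - 1.11 = 12.89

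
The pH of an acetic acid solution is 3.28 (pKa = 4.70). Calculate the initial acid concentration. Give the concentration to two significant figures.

[H+] = 10^(-3.28) = 5.25 × 10^-4 M = x
Ka = 10^(−4.70) = 2.00 × 10^-5
Ka = x²/(C₀ − x) ⇒ C₀ = x + x²/Ka
C₀ = 5.25 × 10^-4 + (5.25 × 10^-4)²/(2.00 × 10^-5) = 1.43 × 10^-2 M

C₀ = 1.4 × 10^-2 M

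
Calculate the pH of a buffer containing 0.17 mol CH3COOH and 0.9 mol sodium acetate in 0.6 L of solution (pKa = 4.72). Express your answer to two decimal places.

Using pH = pKa + log([base]/[acid]) with [base]/[acid] = 0.9/0.17:
pH = 4.72 + (+0.724) = 5.44

pH = 5.44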